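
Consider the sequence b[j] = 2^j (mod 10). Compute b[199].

We have b[0] = 1; b[1] = 2; b[2] = 4; b[3] = 8; b[4] = 6; b[5] = 2.
Since b[5] = b[1] = 2, the sequence is eventually periodic: after a pre-period of length 1 it cycles with period 4.
For j ≥ 1, b[j] depends only on (j - 1) mod 4. (199 - 1) mod 4 = 2, so b[199] = b[3] = 8.

8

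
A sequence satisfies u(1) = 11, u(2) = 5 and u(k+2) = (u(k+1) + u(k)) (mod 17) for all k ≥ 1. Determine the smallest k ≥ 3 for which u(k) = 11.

15

Listing terms: u(1) = 11; u(2) = 5; u(3) = 16; u(4) = 4; u(5) = 3; u(6) = 7; u(7) = 10; u(8) = 0; u(9) = 10; u(10) = 10; u(11) = 3; u(12) = 13; u(13) = 16; u(14) = 12; u(15) = 11; u(16) = 6; u(17) = 0; u(18) = 6; u(19) = 6; u(20) = 12; u(21) = 1; u(22) = 13; u(23) = 14; u(24) = 10; u(25) = 7; u(26) = 0; u(27) = 7; u(28) = 7; u(29) = 14; u(30) = 4; u(31) = 1; u(32) = 5; u(33) = 6; u(34) = 11; u(35) = 0; u(36) = 11; u(37) = 11; u(38) = 5.
The sequence repeats with period 36.
The value 11 first appears (with k ≥ 3) at u(15).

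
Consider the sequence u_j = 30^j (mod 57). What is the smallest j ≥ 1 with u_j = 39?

3

We have u_0 = 1, u_1 = 30, u_2 = 45, u_3 = 39, u_4 = 30.
Since u_4 = u_1 = 30, the sequence is eventually periodic: after a pre-period of length 1 it cycles with period 3.
The value 39 first appears (with j ≥ 1) at u_3.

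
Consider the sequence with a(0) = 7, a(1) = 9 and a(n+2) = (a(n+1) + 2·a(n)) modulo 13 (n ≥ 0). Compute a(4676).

2

Computing terms: a(0) = 7, a(1) = 9, a(2) = 10, a(3) = 2, a(4) = 9, a(5) = 0, a(6) = 5, a(7) = 5, a(8) = 2, a(9) = 12, a(10) = 3, a(11) = 1, a(12) = 7, a(13) = 9.
Since (a(12), a(13)) = (a(0), a(1)) = (7, 9) (two consecutive terms determine the rest), the sequence is periodic with period 12.
(4676 - 0) mod 12 = 8, so a(4676) = a(8) = 2.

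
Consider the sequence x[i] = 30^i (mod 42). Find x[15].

36

x[1] = 30, x[2] = 18, x[3] = 36, x[4] = 30.
Since x[4] = x[1] = 30, the sequence is periodic with period 3.
So x[15] = x[1 + ((15-1) mod 3)] = x[3] = 36.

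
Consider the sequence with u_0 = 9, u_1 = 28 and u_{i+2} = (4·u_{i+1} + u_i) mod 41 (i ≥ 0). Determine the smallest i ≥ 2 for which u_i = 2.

u_0 = 9; u_1 = 28; u_2 = 39; u_3 = 20; u_4 = 37; u_5 = 4; u_6 = 12; u_7 = 11; u_8 = 15; u_9 = 30; u_{10} = 12; u_{11} = 37; u_{12} = 37; u_{13} = 21; u_{14} = 39; u_{15} = 13; u_{16} = 9; u_{17} = 8; u_{18} = 0; u_{19} = 8; u_{20} = 32; u_{21} = 13; u_{22} = 2; u_{23} = 21; u_{24} = 4; u_{25} = 37; u_{26} = 29; u_{27} = 30; u_{28} = 26; u_{29} = 11; u_{30} = 29; u_{31} = 4; u_{32} = 4; u_{33} = 20; u_{34} = 2; u_{35} = 28; u_{36} = 32; u_{37} = 33; u_{38} = 0; u_{39} = 33; u_{40} = 9; u_{41} = 28.
Since (u_{40}, u_{41}) = (u_0, u_1) = (9, 28) (two consecutive terms determine the rest), the sequence is periodic with period 40.
The value 2 first appears (with i ≥ 2) at u_{22}.

22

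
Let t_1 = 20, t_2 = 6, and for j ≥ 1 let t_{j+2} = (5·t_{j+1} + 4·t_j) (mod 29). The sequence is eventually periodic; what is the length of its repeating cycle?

Listing terms: t_1 = 20,  t_2 = 6,  t_3 = 23,  t_4 = 23,  t_5 = 4,  t_6 = 25,  t_7 = 25,  t_8 = 22,  t_9 = 7,  t_{10} = 7,  t_{11} = 5,  t_{12} = 24,  t_{13} = 24,  t_{14} = 13,  t_{15} = 16,  t_{16} = 16,  t_{17} = 28,  t_{18} = 1,  t_{19} = 1,  t_{20} = 9,  t_{21} = 20,  t_{22} = 20,  t_{23} = 6.
The sequence repeats with period 21.

21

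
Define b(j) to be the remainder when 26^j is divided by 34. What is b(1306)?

30

Computing terms: b(1) = 26,  b(2) = 30,  b(3) = 32,  b(4) = 16,  b(5) = 8,  b(6) = 4,  b(7) = 2,  b(8) = 18,  b(9) = 26.
The sequence repeats with period 8.
So b(1306) = b(1 + ((1306-1) mod 8)) = b(2) = 30.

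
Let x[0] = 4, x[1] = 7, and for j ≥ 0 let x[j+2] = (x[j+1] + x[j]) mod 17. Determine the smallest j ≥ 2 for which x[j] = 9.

Computing terms: x[0] = 4; x[1] = 7; x[2] = 11; x[3] = 1; x[4] = 12; x[5] = 13; x[6] = 8; x[7] = 4; x[8] = 12; x[9] = 16; x[10] = 11; x[11] = 10; x[12] = 4; x[13] = 14; x[14] = 1; x[15] = 15; x[16] = 16; x[17] = 14; x[18] = 13; x[19] = 10; x[20] = 6; x[21] = 16; x[22] = 5; x[23] = 4; x[24] = 9; x[25] = 13; x[26] = 5; x[27] = 1; x[28] = 6; x[29] = 7; x[30] = 13; x[31] = 3; x[32] = 16; x[33] = 2; x[34] = 1; x[35] = 3; x[36] = 4; x[37] = 7.
The sequence repeats with period 36.
The value 9 first appears (with j ≥ 2) at x[24].

24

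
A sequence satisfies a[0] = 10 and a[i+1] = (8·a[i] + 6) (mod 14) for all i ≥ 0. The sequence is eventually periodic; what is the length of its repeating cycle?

7

a[0] = 10; a[1] = 2; a[2] = 8; a[3] = 0; a[4] = 6; a[5] = 12; a[6] = 4; a[7] = 10.
Since a[7] = a[0] = 10, the sequence is periodic with period 7.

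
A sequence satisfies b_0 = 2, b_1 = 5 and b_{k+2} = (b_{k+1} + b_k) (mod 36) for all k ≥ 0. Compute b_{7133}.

Computing terms: b_0 = 2; b_1 = 5; b_2 = 7; b_3 = 12; b_4 = 19; b_5 = 31; b_6 = 14; b_7 = 9; b_8 = 23; b_9 = 32; b_{10} = 19; b_{11} = 15; b_{12} = 34; b_{13} = 13; b_{14} = 11; b_{15} = 24; b_{16} = 35; b_{17} = 23; b_{18} = 22; b_{19} = 9; b_{20} = 31; b_{21} = 4; b_{22} = 35; b_{23} = 3; b_{24} = 2; b_{25} = 5.
The sequence repeats with period 24.
(7133 - 0) mod 24 = 5, so b_{7133} = b_5 = 31.

31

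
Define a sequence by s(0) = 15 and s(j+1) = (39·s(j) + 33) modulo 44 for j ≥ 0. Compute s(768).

27

s(0) = 15; s(1) = 2; s(2) = 23; s(3) = 6; s(4) = 3; s(5) = 18; s(6) = 31; s(7) = 10; s(8) = 27; s(9) = 30; s(10) = 15.
The sequence repeats with period 10.
(768 - 0) mod 10 = 8, so s(768) = s(8) = 27.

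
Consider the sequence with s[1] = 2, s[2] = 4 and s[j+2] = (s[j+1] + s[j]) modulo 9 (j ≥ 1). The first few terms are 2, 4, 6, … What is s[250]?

Computing terms: s[1] = 2,  s[2] = 4,  s[3] = 6,  s[4] = 1,  s[5] = 7,  s[6] = 8,  s[7] = 6,  s[8] = 5,  s[9] = 2,  s[10] = 7,  s[11] = 0,  s[12] = 7,  s[13] = 7,  s[14] = 5,  s[15] = 3,  s[16] = 8,  s[17] = 2,  s[18] = 1,  s[19] = 3,  s[20] = 4,  s[21] = 7,  s[22] = 2,  s[23] = 0,  s[24] = 2,  s[25] = 2,  s[26] = 4.
The sequence repeats with period 24.
So s[250] = s[1 + ((250-1) mod 24)] = s[10] = 7.

7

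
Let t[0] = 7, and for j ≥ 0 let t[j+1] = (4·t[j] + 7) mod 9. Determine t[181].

8

Listing terms: t[0] = 7; t[1] = 8; t[2] = 3; t[3] = 1; t[4] = 2; t[5] = 6; t[6] = 4; t[7] = 5; t[8] = 0; t[9] = 7.
Since t[9] = t[0] = 7, the sequence is periodic with period 9.
So t[181] = t[0 + ((181-0) mod 9)] = t[1] = 8.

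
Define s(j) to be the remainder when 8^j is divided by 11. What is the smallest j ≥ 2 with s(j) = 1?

We have s(1) = 8, s(2) = 9, s(3) = 6, s(4) = 4, s(5) = 10, s(6) = 3, s(7) = 2, s(8) = 5, s(9) = 7, s(10) = 1, s(11) = 8.
Since s(11) = s(1) = 8, the sequence is periodic with period 10.
The value 1 first appears (with j ≥ 2) at s(10).

10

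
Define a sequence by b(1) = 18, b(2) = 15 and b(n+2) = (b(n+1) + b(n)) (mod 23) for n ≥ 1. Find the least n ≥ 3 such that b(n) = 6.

32

b(1) = 18,  b(2) = 15,  b(3) = 10,  b(4) = 2,  b(5) = 12,  b(6) = 14,  b(7) = 3,  b(8) = 17,  b(9) = 20,  b(10) = 14,  b(11) = 11,  b(12) = 2,  b(13) = 13,  b(14) = 15,  b(15) = 5,  b(16) = 20,  b(17) = 2,  b(18) = 22,  b(19) = 1,  b(20) = 0,  b(21) = 1,  b(22) = 1,  b(23) = 2,  b(24) = 3,  b(25) = 5,  b(26) = 8,  b(27) = 13,  b(28) = 21,  b(29) = 11,  b(30) = 9,  b(31) = 20,  b(32) = 6,  b(33) = 3,  b(34) = 9,  b(35) = 12,  b(36) = 21,  b(37) = 10,  b(38) = 8,  b(39) = 18,  b(40) = 3,  b(41) = 21,  b(42) = 1,  b(43) = 22,  b(44) = 0,  b(45) = 22,  b(46) = 22,  b(47) = 21,  b(48) = 20,  b(49) = 18,  b(50) = 15.
The sequence repeats with period 48.
The value 6 first appears (with n ≥ 3) at b(32).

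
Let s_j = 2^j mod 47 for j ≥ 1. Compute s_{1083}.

4

Computing terms: s_1 = 2; s_2 = 4; s_3 = 8; s_4 = 16; s_5 = 32; s_6 = 17; s_7 = 34; s_8 = 21; s_9 = 42; s_{10} = 37; s_{11} = 27; s_{12} = 7; s_{13} = 14; s_{14} = 28; s_{15} = 9; s_{16} = 18; s_{17} = 36; s_{18} = 25; s_{19} = 3; s_{20} = 6; s_{21} = 12; s_{22} = 24; s_{23} = 1; s_{24} = 2.
Since s_{24} = s_1 = 2, the sequence is periodic with period 23.
(1083 - 1) mod 23 = 1, so s_{1083} = s_2 = 4.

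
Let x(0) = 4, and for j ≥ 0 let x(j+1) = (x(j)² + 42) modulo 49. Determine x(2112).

4

We have x(0) = 4; x(1) = 9; x(2) = 25; x(3) = 30; x(4) = 11; x(5) = 16; x(6) = 4.
The sequence repeats with period 6.
So x(2112) = x(0 + ((2112-0) mod 6)) = x(0) = 4.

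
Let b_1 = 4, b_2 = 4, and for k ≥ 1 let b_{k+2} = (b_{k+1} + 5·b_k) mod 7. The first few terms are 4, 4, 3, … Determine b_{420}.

b_1 = 4; b_2 = 4; b_3 = 3; b_4 = 2; b_5 = 3; b_6 = 6; b_7 = 0; b_8 = 2; b_9 = 2; b_{10} = 5; b_{11} = 1; b_{12} = 5; b_{13} = 3; b_{14} = 0; b_{15} = 1; b_{16} = 1; b_{17} = 6; b_{18} = 4; b_{19} = 6; b_{20} = 5; b_{21} = 0; b_{22} = 4; b_{23} = 4.
The sequence repeats with period 21.
(420 - 1) mod 21 = 20, so b_{420} = b_{21} = 0.

0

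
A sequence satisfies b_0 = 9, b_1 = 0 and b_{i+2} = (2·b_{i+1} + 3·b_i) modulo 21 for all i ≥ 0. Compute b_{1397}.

We have b_0 = 9, b_1 = 0, b_2 = 6, b_3 = 12, b_4 = 0, b_5 = 15, b_6 = 9, b_7 = 0.
The sequence repeats with period 6.
(1397 - 0) mod 6 = 5, so b_{1397} = b_5 = 15.

15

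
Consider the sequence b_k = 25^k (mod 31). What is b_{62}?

5

Listing terms: b_0 = 1, b_1 = 25, b_2 = 5, b_3 = 1.
Since b_3 = b_0 = 1, the sequence is periodic with period 3.
(62 - 0) mod 3 = 2, so b_{62} = b_2 = 5.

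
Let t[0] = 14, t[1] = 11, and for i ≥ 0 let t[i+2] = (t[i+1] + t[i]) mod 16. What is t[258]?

Listing terms: t[0] = 14; t[1] = 11; t[2] = 9; t[3] = 4; t[4] = 13; t[5] = 1; t[6] = 14; t[7] = 15; t[8] = 13; t[9] = 12; t[10] = 9; t[11] = 5; t[12] = 14; t[13] = 3; t[14] = 1; t[15] = 4; t[16] = 5; t[17] = 9; t[18] = 14; t[19] = 7; t[20] = 5; t[21] = 12; t[22] = 1; t[23] = 13; t[24] = 14; t[25] = 11.
Since (t[24], t[25]) = (t[0], t[1]) = (14, 11) (two consecutive terms determine the rest), the sequence is periodic with period 24.
(258 - 0) mod 24 = 18, so t[258] = t[18] = 14.

14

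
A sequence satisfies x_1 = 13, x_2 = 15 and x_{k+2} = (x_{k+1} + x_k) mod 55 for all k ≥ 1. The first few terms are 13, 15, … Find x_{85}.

16

x_1 = 13; x_2 = 15; x_3 = 28; x_4 = 43; x_5 = 16; x_6 = 4; x_7 = 20; x_8 = 24; x_9 = 44; x_{10} = 13; x_{11} = 2; x_{12} = 15; x_{13} = 17; x_{14} = 32; x_{15} = 49; x_{16} = 26; x_{17} = 20; x_{18} = 46; x_{19} = 11; x_{20} = 2; x_{21} = 13; x_{22} = 15.
The sequence repeats with period 20.
So x_{85} = x_{1 + ((85-1) mod 20)} = x_5 = 16.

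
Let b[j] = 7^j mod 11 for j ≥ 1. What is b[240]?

Computing terms: b[1] = 7, b[2] = 5, b[3] = 2, b[4] = 3, b[5] = 10, b[6] = 4, b[7] = 6, b[8] = 9, b[9] = 8, b[10] = 1, b[11] = 7.
The sequence repeats with period 10.
So b[240] = b[1 + ((240-1) mod 10)] = b[10] = 1.

1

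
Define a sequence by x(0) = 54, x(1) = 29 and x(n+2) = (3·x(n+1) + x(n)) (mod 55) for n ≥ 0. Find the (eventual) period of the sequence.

24

x(0) = 54, x(1) = 29, x(2) = 31, x(3) = 12, x(4) = 12, x(5) = 48, x(6) = 46, x(7) = 21, x(8) = 54, x(9) = 18, x(10) = 53, x(11) = 12, x(12) = 34, x(13) = 4, x(14) = 46, x(15) = 32, x(16) = 32, x(17) = 18, x(18) = 31, x(19) = 1, x(20) = 34, x(21) = 48, x(22) = 13, x(23) = 32, x(24) = 54, x(25) = 29.
The sequence repeats with period 24.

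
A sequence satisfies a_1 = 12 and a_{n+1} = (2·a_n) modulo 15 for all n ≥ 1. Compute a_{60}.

6

We have a_1 = 12; a_2 = 9; a_3 = 3; a_4 = 6; a_5 = 12.
The sequence repeats with period 4.
(60 - 1) mod 4 = 3, so a_{60} = a_4 = 6.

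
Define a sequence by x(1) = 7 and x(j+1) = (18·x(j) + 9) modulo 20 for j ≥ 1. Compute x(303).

19

Computing terms: x(1) = 7,  x(2) = 15,  x(3) = 19,  x(4) = 11,  x(5) = 7.
The sequence repeats with period 4.
So x(303) = x(1 + ((303-1) mod 4)) = x(3) = 19.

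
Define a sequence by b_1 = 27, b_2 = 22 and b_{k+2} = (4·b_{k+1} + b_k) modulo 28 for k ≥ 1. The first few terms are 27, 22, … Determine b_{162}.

22

Listing terms: b_1 = 27,  b_2 = 22,  b_3 = 3,  b_4 = 6,  b_5 = 27,  b_6 = 2,  b_7 = 7,  b_8 = 2,  b_9 = 15,  b_{10} = 6,  b_{11} = 11,  b_{12} = 22,  b_{13} = 15,  b_{14} = 26,  b_{15} = 7,  b_{16} = 26,  b_{17} = 27,  b_{18} = 22.
The sequence repeats with period 16.
So b_{162} = b_{1 + ((162-1) mod 16)} = b_2 = 22.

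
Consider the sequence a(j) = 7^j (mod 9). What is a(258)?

1

Computing terms: a(1) = 7, a(2) = 4, a(3) = 1, a(4) = 7.
Since a(4) = a(1) = 7, the sequence is periodic with period 3.
(258 - 1) mod 3 = 2, so a(258) = a(3) = 1.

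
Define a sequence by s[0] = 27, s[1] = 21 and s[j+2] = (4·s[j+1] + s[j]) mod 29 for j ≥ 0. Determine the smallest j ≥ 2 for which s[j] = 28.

4

s[0] = 27, s[1] = 21, s[2] = 24, s[3] = 1, s[4] = 28, s[5] = 26, s[6] = 16, s[7] = 3, s[8] = 28, s[9] = 28, s[10] = 24, s[11] = 8, s[12] = 27, s[13] = 0, s[14] = 27, s[15] = 21.
Since (s[14], s[15]) = (s[0], s[1]) = (27, 21) (two consecutive terms determine the rest), the sequence is periodic with period 14.
The value 28 first appears (with j ≥ 2) at s[4].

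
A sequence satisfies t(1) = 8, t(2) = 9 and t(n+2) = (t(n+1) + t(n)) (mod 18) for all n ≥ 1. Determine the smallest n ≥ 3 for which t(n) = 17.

Listing terms: t(1) = 8,  t(2) = 9,  t(3) = 17,  t(4) = 8,  t(5) = 7,  t(6) = 15,  t(7) = 4,  t(8) = 1,  t(9) = 5,  t(10) = 6,  t(11) = 11,  t(12) = 17,  t(13) = 10,  t(14) = 9,  t(15) = 1,  t(16) = 10,  t(17) = 11,  t(18) = 3,  t(19) = 14,  t(20) = 17,  t(21) = 13,  t(22) = 12,  t(23) = 7,  t(24) = 1,  t(25) = 8,  t(26) = 9.
Since (t(25), t(26)) = (t(1), t(2)) = (8, 9) (two consecutive terms determine the rest), the sequence is periodic with period 24.
The value 17 first appears (with n ≥ 3) at t(3).

3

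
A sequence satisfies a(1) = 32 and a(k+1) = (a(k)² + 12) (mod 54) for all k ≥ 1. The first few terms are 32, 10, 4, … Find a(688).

a(1) = 32,  a(2) = 10,  a(3) = 4,  a(4) = 28,  a(5) = 40,  a(6) = 46,  a(7) = 22,  a(8) = 10.
Since a(8) = a(2) = 10, the sequence is eventually periodic: after a pre-period of length 1 it cycles with period 6.
For k ≥ 2, a(k) depends only on (k - 2) mod 6. (688 - 2) mod 6 = 2, so a(688) = a(4) = 28.

28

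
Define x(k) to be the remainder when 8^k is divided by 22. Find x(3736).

Listing terms: x(1) = 8; x(2) = 20; x(3) = 6; x(4) = 4; x(5) = 10; x(6) = 14; x(7) = 2; x(8) = 16; x(9) = 18; x(10) = 12; x(11) = 8.
The sequence repeats with period 10.
So x(3736) = x(1 + ((3736-1) mod 10)) = x(6) = 14.

14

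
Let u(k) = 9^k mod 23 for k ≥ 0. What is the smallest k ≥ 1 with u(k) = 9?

1

Listing terms: u(0) = 1, u(1) = 9, u(2) = 12, u(3) = 16, u(4) = 6, u(5) = 8, u(6) = 3, u(7) = 4, u(8) = 13, u(9) = 2, u(10) = 18, u(11) = 1.
The sequence repeats with period 11.
The value 9 first appears (with k ≥ 1) at u(1).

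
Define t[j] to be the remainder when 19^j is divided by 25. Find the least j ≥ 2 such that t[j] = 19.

Listing terms: t[1] = 19; t[2] = 11; t[3] = 9; t[4] = 21; t[5] = 24; t[6] = 6; t[7] = 14; t[8] = 16; t[9] = 4; t[10] = 1; t[11] = 19.
Since t[11] = t[1] = 19, the sequence is periodic with period 10.
The value 19 next appears (with j ≥ 2) at t[11].

11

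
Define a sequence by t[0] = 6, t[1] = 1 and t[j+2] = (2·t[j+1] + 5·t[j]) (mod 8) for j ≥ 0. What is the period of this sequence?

8

t[0] = 6, t[1] = 1, t[2] = 0, t[3] = 5, t[4] = 2, t[5] = 5, t[6] = 4, t[7] = 1, t[8] = 6, t[9] = 1.
Since (t[8], t[9]) = (t[0], t[1]) = (6, 1) (two consecutive terms determine the rest), the sequence is periodic with period 8.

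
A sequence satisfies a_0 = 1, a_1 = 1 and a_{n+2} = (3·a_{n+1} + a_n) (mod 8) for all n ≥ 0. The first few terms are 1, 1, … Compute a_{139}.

5

a_0 = 1,  a_1 = 1,  a_2 = 4,  a_3 = 5,  a_4 = 3,  a_5 = 6,  a_6 = 5,  a_7 = 5,  a_8 = 4,  a_9 = 1,  a_{10} = 7,  a_{11} = 6,  a_{12} = 1,  a_{13} = 1.
The sequence repeats with period 12.
(139 - 0) mod 12 = 7, so a_{139} = a_7 = 5.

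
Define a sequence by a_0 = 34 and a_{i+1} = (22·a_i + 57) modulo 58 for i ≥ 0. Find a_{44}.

We have a_0 = 34, a_1 = 51, a_2 = 19, a_3 = 11, a_4 = 9, a_5 = 23, a_6 = 41, a_7 = 31, a_8 = 43, a_9 = 17, a_{10} = 25, a_{11} = 27, a_{12} = 13, a_{13} = 53, a_{14} = 5, a_{15} = 51.
Since a_{15} = a_1 = 51, the sequence is eventually periodic: after a pre-period of length 1 it cycles with period 14.
For i ≥ 1, a_i depends only on (i - 1) mod 14. (44 - 1) mod 14 = 1, so a_{44} = a_2 = 19.

19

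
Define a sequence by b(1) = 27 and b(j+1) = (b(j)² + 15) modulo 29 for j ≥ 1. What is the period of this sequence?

3

We have b(1) = 27; b(2) = 19; b(3) = 28; b(4) = 16; b(5) = 10; b(6) = 28.
Since b(6) = b(3) = 28, the sequence is eventually periodic: after a pre-period of length 2 it cycles with period 3.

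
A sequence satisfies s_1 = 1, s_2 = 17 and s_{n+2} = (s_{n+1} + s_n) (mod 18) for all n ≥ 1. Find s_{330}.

s_1 = 1,  s_2 = 17,  s_3 = 0,  s_4 = 17,  s_5 = 17,  s_6 = 16,  s_7 = 15,  s_8 = 13,  s_9 = 10,  s_{10} = 5,  s_{11} = 15,  s_{12} = 2,  s_{13} = 17,  s_{14} = 1,  s_{15} = 0,  s_{16} = 1,  s_{17} = 1,  s_{18} = 2,  s_{19} = 3,  s_{20} = 5,  s_{21} = 8,  s_{22} = 13,  s_{23} = 3,  s_{24} = 16,  s_{25} = 1,  s_{26} = 17.
The sequence repeats with period 24.
So s_{330} = s_{1 + ((330-1) mod 24)} = s_{18} = 2.

2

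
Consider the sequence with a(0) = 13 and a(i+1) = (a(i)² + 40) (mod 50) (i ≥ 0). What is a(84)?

a(0) = 13, a(1) = 9, a(2) = 21, a(3) = 31, a(4) = 1, a(5) = 41, a(6) = 21.
Since a(6) = a(2) = 21, the sequence is eventually periodic: after a pre-period of length 2 it cycles with period 4.
For i ≥ 2, a(i) depends only on (i - 2) mod 4. (84 - 2) mod 4 = 2, so a(84) = a(4) = 1.

1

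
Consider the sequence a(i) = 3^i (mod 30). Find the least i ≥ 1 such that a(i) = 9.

We have a(0) = 1,  a(1) = 3,  a(2) = 9,  a(3) = 27,  a(4) = 21,  a(5) = 3.
Since a(5) = a(1) = 3, the sequence is eventually periodic: after a pre-period of length 1 it cycles with period 4.
The value 9 first appears (with i ≥ 1) at a(2).

2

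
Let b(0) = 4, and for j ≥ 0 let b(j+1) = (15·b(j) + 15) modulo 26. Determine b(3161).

Listing terms: b(0) = 4; b(1) = 23; b(2) = 22; b(3) = 7; b(4) = 16; b(5) = 21; b(6) = 18; b(7) = 25; b(8) = 0; b(9) = 15; b(10) = 6; b(11) = 1; b(12) = 4.
The sequence repeats with period 12.
(3161 - 0) mod 12 = 5, so b(3161) = b(5) = 21.

21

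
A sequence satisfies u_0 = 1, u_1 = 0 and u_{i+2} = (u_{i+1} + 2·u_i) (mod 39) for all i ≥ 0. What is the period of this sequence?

We have u_0 = 1, u_1 = 0, u_2 = 2, u_3 = 2, u_4 = 6, u_5 = 10, u_6 = 22, u_7 = 3, u_8 = 8, u_9 = 14, u_{10} = 30, u_{11} = 19, u_{12} = 1, u_{13} = 0.
The sequence repeats with period 12.

12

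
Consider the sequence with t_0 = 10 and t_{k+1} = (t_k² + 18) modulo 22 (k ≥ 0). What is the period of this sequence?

3

t_0 = 10; t_1 = 8; t_2 = 16; t_3 = 10.
The sequence repeats with period 3.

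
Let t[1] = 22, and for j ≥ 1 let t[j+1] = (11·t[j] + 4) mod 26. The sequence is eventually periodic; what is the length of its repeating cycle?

12

Listing terms: t[1] = 22,  t[2] = 12,  t[3] = 6,  t[4] = 18,  t[5] = 20,  t[6] = 16,  t[7] = 24,  t[8] = 8,  t[9] = 14,  t[10] = 2,  t[11] = 0,  t[12] = 4,  t[13] = 22.
Since t[13] = t[1] = 22, the sequence is periodic with period 12.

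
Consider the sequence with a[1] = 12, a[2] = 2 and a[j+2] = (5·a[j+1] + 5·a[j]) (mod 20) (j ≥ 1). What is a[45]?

Listing terms: a[1] = 12; a[2] = 2; a[3] = 10; a[4] = 0; a[5] = 10; a[6] = 10; a[7] = 0.
Since (a[6], a[7]) = (a[3], a[4]) = (10, 0) (two consecutive terms determine the rest), the sequence is eventually periodic: after a pre-period of length 2 it cycles with period 3.
For j ≥ 3, a[j] depends only on (j - 3) mod 3. (45 - 3) mod 3 = 0, so a[45] = a[3] = 10.

10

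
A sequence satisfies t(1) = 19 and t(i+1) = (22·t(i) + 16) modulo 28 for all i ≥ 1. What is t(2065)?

t(1) = 19, t(2) = 14, t(3) = 16, t(4) = 4, t(5) = 20, t(6) = 8, t(7) = 24, t(8) = 12, t(9) = 0, t(10) = 16.
Since t(10) = t(3) = 16, the sequence is eventually periodic: after a pre-period of length 2 it cycles with period 7.
For i ≥ 3, t(i) depends only on (i - 3) mod 7. (2065 - 3) mod 7 = 4, so t(2065) = t(7) = 24.

24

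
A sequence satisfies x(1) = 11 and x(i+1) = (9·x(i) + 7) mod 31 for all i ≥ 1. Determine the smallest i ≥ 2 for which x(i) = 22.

12

We have x(1) = 11, x(2) = 13, x(3) = 0, x(4) = 7, x(5) = 8, x(6) = 17, x(7) = 5, x(8) = 21, x(9) = 10, x(10) = 4, x(11) = 12, x(12) = 22, x(13) = 19, x(14) = 23, x(15) = 28, x(16) = 11.
The sequence repeats with period 15.
The value 22 first appears (with i ≥ 2) at x(12).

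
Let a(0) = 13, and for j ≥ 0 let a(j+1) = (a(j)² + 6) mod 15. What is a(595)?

Listing terms: a(0) = 13, a(1) = 10, a(2) = 1, a(3) = 7, a(4) = 10.
Since a(4) = a(1) = 10, the sequence is eventually periodic: after a pre-period of length 1 it cycles with period 3.
For j ≥ 1, a(j) depends only on (j - 1) mod 3. (595 - 1) mod 3 = 0, so a(595) = a(1) = 10.

10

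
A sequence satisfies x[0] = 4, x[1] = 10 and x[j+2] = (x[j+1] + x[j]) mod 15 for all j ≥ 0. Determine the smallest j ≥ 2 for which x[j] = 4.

Computing terms: x[0] = 4,  x[1] = 10,  x[2] = 14,  x[3] = 9,  x[4] = 8,  x[5] = 2,  x[6] = 10,  x[7] = 12,  x[8] = 7,  x[9] = 4,  x[10] = 11,  x[11] = 0,  x[12] = 11,  x[13] = 11,  x[14] = 7,  x[15] = 3,  x[16] = 10,  x[17] = 13,  x[18] = 8,  x[19] = 6,  x[20] = 14,  x[21] = 5,  x[22] = 4,  x[23] = 9,  x[24] = 13,  x[25] = 7,  x[26] = 5,  x[27] = 12,  x[28] = 2,  x[29] = 14,  x[30] = 1,  x[31] = 0,  x[32] = 1,  x[33] = 1,  x[34] = 2,  x[35] = 3,  x[36] = 5,  x[37] = 8,  x[38] = 13,  x[39] = 6,  x[40] = 4,  x[41] = 10.
Since (x[40], x[41]) = (x[0], x[1]) = (4, 10) (two consecutive terms determine the rest), the sequence is periodic with period 40.
The value 4 first appears (with j ≥ 2) at x[9].

9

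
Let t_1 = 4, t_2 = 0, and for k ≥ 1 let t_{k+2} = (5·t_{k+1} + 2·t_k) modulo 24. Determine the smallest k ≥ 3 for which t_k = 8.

Listing terms: t_1 = 4; t_2 = 0; t_3 = 8; t_4 = 16; t_5 = 0; t_6 = 8.
Since (t_5, t_6) = (t_2, t_3) = (0, 8) (two consecutive terms determine the rest), the sequence is eventually periodic: after a pre-period of length 1 it cycles with period 3.
The value 8 first appears (with k ≥ 3) at t_3.

3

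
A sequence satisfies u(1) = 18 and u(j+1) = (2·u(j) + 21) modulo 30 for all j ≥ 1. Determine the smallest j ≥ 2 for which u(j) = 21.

u(1) = 18,  u(2) = 27,  u(3) = 15,  u(4) = 21,  u(5) = 3,  u(6) = 27.
Since u(6) = u(2) = 27, the sequence is eventually periodic: after a pre-period of length 1 it cycles with period 4.
The value 21 first appears (with j ≥ 2) at u(4).

4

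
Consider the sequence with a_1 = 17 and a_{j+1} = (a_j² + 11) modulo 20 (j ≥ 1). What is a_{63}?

a_1 = 17; a_2 = 0; a_3 = 11; a_4 = 12; a_5 = 15; a_6 = 16; a_7 = 7; a_8 = 0.
Since a_8 = a_2 = 0, the sequence is eventually periodic: after a pre-period of length 1 it cycles with period 6.
For j ≥ 2, a_j depends only on (j - 2) mod 6. (63 - 2) mod 6 = 1, so a_{63} = a_3 = 11.

11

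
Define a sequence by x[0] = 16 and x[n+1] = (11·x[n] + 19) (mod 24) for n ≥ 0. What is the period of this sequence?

4

Computing terms: x[0] = 16,  x[1] = 3,  x[2] = 4,  x[3] = 15,  x[4] = 16.
The sequence repeats with period 4.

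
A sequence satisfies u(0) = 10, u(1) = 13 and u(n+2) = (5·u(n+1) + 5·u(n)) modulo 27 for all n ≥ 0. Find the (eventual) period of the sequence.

9

u(0) = 10,  u(1) = 13,  u(2) = 7,  u(3) = 19,  u(4) = 22,  u(5) = 16,  u(6) = 1,  u(7) = 4,  u(8) = 25,  u(9) = 10,  u(10) = 13.
The sequence repeats with period 9.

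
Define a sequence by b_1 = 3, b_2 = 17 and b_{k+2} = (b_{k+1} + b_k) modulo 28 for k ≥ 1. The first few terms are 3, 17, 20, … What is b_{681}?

4

Listing terms: b_1 = 3; b_2 = 17; b_3 = 20; b_4 = 9; b_5 = 1; b_6 = 10; b_7 = 11; b_8 = 21; b_9 = 4; b_{10} = 25; b_{11} = 1; b_{12} = 26; b_{13} = 27; b_{14} = 25; b_{15} = 24; b_{16} = 21; b_{17} = 17; b_{18} = 10; b_{19} = 27; b_{20} = 9; b_{21} = 8; b_{22} = 17; b_{23} = 25; b_{24} = 14; b_{25} = 11; b_{26} = 25; b_{27} = 8; b_{28} = 5; b_{29} = 13; b_{30} = 18; b_{31} = 3; b_{32} = 21; b_{33} = 24; b_{34} = 17; b_{35} = 13; b_{36} = 2; b_{37} = 15; b_{38} = 17; b_{39} = 4; b_{40} = 21; b_{41} = 25; b_{42} = 18; b_{43} = 15; b_{44} = 5; b_{45} = 20; b_{46} = 25; b_{47} = 17; b_{48} = 14; b_{49} = 3; b_{50} = 17.
The sequence repeats with period 48.
(681 - 1) mod 48 = 8, so b_{681} = b_9 = 4.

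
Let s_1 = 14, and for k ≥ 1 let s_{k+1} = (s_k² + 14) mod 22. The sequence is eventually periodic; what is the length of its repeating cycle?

3

We have s_1 = 14,  s_2 = 12,  s_3 = 4,  s_4 = 8,  s_5 = 12.
Since s_5 = s_2 = 12, the sequence is eventually periodic: after a pre-period of length 1 it cycles with period 3.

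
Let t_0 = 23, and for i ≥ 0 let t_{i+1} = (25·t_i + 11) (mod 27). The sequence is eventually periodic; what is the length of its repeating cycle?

27

We have t_0 = 23, t_1 = 19, t_2 = 0, t_3 = 11, t_4 = 16, t_5 = 6, t_6 = 26, t_7 = 13, t_8 = 12, t_9 = 14, t_{10} = 10, t_{11} = 18, t_{12} = 2, t_{13} = 7, t_{14} = 24, t_{15} = 17, t_{16} = 4, t_{17} = 3, t_{18} = 5, t_{19} = 1, t_{20} = 9, t_{21} = 20, t_{22} = 25, t_{23} = 15, t_{24} = 8, t_{25} = 22, t_{26} = 21, t_{27} = 23.
The sequence repeats with period 27.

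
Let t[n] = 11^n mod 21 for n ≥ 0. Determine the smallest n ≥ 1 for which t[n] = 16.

Listing terms: t[0] = 1, t[1] = 11, t[2] = 16, t[3] = 8, t[4] = 4, t[5] = 2, t[6] = 1.
Since t[6] = t[0] = 1, the sequence is periodic with period 6.
The value 16 first appears (with n ≥ 1) at t[2].

2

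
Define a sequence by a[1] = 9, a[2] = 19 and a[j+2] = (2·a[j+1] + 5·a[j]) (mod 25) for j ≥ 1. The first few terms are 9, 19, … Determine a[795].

Computing terms: a[1] = 9; a[2] = 19; a[3] = 8; a[4] = 11; a[5] = 12; a[6] = 4; a[7] = 18; a[8] = 6; a[9] = 2; a[10] = 9; a[11] = 3; a[12] = 1; a[13] = 17; a[14] = 14; a[15] = 13; a[16] = 21; a[17] = 7; a[18] = 19; a[19] = 23; a[20] = 16; a[21] = 22; a[22] = 24; a[23] = 8; a[24] = 11.
Since (a[23], a[24]) = (a[3], a[4]) = (8, 11) (two consecutive terms determine the rest), the sequence is eventually periodic: after a pre-period of length 2 it cycles with period 20.
For j ≥ 3, a[j] depends only on (j - 3) mod 20. (795 - 3) mod 20 = 12, so a[795] = a[15] = 13.

13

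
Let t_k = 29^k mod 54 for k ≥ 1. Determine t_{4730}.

49

We have t_1 = 29; t_2 = 31; t_3 = 35; t_4 = 43; t_5 = 5; t_6 = 37; t_7 = 47; t_8 = 13; t_9 = 53; t_{10} = 25; t_{11} = 23; t_{12} = 19; t_{13} = 11; t_{14} = 49; t_{15} = 17; t_{16} = 7; t_{17} = 41; t_{18} = 1; t_{19} = 29.
The sequence repeats with period 18.
So t_{4730} = t_{1 + ((4730-1) mod 18)} = t_{14} = 49.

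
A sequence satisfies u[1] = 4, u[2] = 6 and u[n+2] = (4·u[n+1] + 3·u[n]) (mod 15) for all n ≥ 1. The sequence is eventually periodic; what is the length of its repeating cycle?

24

Listing terms: u[1] = 4; u[2] = 6; u[3] = 6; u[4] = 12; u[5] = 6; u[6] = 0; u[7] = 3; u[8] = 12; u[9] = 12; u[10] = 9; u[11] = 12; u[12] = 0; u[13] = 6; u[14] = 9; u[15] = 9; u[16] = 3; u[17] = 9; u[18] = 0; u[19] = 12; u[20] = 3; u[21] = 3; u[22] = 6; u[23] = 3; u[24] = 0; u[25] = 9; u[26] = 6; u[27] = 6.
Since (u[26], u[27]) = (u[2], u[3]) = (6, 6) (two consecutive terms determine the rest), the sequence is eventually periodic: after a pre-period of length 1 it cycles with period 24.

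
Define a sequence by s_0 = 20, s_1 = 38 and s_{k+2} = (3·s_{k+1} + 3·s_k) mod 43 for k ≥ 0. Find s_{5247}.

17

Listing terms: s_0 = 20,  s_1 = 38,  s_2 = 2,  s_3 = 34,  s_4 = 22,  s_5 = 39,  s_6 = 11,  s_7 = 21,  s_8 = 10,  s_9 = 7,  s_{10} = 8,  s_{11} = 2,  s_{12} = 30,  s_{13} = 10,  s_{14} = 34,  s_{15} = 3,  s_{16} = 25,  s_{17} = 41,  s_{18} = 26,  s_{19} = 29,  s_{20} = 36,  s_{21} = 23,  s_{22} = 5,  s_{23} = 41,  s_{24} = 9,  s_{25} = 21,  s_{26} = 4,  s_{27} = 32,  s_{28} = 22,  s_{29} = 33,  s_{30} = 36,  s_{31} = 35,  s_{32} = 41,  s_{33} = 13,  s_{34} = 33,  s_{35} = 9,  s_{36} = 40,  s_{37} = 18,  s_{38} = 2,  s_{39} = 17,  s_{40} = 14,  s_{41} = 7,  s_{42} = 20,  s_{43} = 38.
Since (s_{42}, s_{43}) = (s_0, s_1) = (20, 38) (two consecutive terms determine the rest), the sequence is periodic with period 42.
(5247 - 0) mod 42 = 39, so s_{5247} = s_{39} = 17.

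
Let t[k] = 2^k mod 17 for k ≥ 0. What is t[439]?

Listing terms: t[0] = 1; t[1] = 2; t[2] = 4; t[3] = 8; t[4] = 16; t[5] = 15; t[6] = 13; t[7] = 9; t[8] = 1.
Since t[8] = t[0] = 1, the sequence is periodic with period 8.
So t[439] = t[0 + ((439-0) mod 8)] = t[7] = 9.

9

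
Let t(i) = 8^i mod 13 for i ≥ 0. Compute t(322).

12

Computing terms: t(0) = 1; t(1) = 8; t(2) = 12; t(3) = 5; t(4) = 1.
The sequence repeats with period 4.
(322 - 0) mod 4 = 2, so t(322) = t(2) = 12.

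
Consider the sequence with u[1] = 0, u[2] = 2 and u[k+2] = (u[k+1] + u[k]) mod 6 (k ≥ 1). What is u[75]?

u[1] = 0, u[2] = 2, u[3] = 2, u[4] = 4, u[5] = 0, u[6] = 4, u[7] = 4, u[8] = 2, u[9] = 0, u[10] = 2.
The sequence repeats with period 8.
So u[75] = u[1 + ((75-1) mod 8)] = u[3] = 2.

2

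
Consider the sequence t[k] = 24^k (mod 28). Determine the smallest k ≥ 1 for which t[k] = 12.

5

t[0] = 1,  t[1] = 24,  t[2] = 16,  t[3] = 20,  t[4] = 4,  t[5] = 12,  t[6] = 8,  t[7] = 24.
Since t[7] = t[1] = 24, the sequence is eventually periodic: after a pre-period of length 1 it cycles with period 6.
The value 12 first appears (with k ≥ 1) at t[5].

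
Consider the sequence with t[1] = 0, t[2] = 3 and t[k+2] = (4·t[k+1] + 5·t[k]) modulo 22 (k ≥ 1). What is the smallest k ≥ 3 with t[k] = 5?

Computing terms: t[1] = 0; t[2] = 3; t[3] = 12; t[4] = 19; t[5] = 4; t[6] = 1; t[7] = 2; t[8] = 13; t[9] = 18; t[10] = 5; t[11] = 0; t[12] = 3.
Since (t[11], t[12]) = (t[1], t[2]) = (0, 3) (two consecutive terms determine the rest), the sequence is periodic with period 10.
The value 5 first appears (with k ≥ 3) at t[10].

10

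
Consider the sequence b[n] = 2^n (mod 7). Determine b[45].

b[0] = 1; b[1] = 2; b[2] = 4; b[3] = 1.
Since b[3] = b[0] = 1, the sequence is periodic with period 3.
(45 - 0) mod 3 = 0, so b[45] = b[0] = 1.

1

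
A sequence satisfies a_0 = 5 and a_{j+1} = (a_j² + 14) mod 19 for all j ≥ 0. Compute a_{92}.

Computing terms: a_0 = 5, a_1 = 1, a_2 = 15, a_3 = 11, a_4 = 2, a_5 = 18, a_6 = 15.
Since a_6 = a_2 = 15, the sequence is eventually periodic: after a pre-period of length 2 it cycles with period 4.
For j ≥ 2, a_j depends only on (j - 2) mod 4. (92 - 2) mod 4 = 2, so a_{92} = a_4 = 2.

2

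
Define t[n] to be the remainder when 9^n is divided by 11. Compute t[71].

9

Computing terms: t[0] = 1; t[1] = 9; t[2] = 4; t[3] = 3; t[4] = 5; t[5] = 1.
Since t[5] = t[0] = 1, the sequence is periodic with period 5.
(71 - 0) mod 5 = 1, so t[71] = t[1] = 9.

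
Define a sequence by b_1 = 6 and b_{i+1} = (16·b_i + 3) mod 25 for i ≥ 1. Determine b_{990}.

3

Listing terms: b_1 = 6,  b_2 = 24,  b_3 = 12,  b_4 = 20,  b_5 = 23,  b_6 = 21,  b_7 = 14,  b_8 = 2,  b_9 = 10,  b_{10} = 13,  b_{11} = 11,  b_{12} = 4,  b_{13} = 17,  b_{14} = 0,  b_{15} = 3,  b_{16} = 1,  b_{17} = 19,  b_{18} = 7,  b_{19} = 15,  b_{20} = 18,  b_{21} = 16,  b_{22} = 9,  b_{23} = 22,  b_{24} = 5,  b_{25} = 8,  b_{26} = 6.
Since b_{26} = b_1 = 6, the sequence is periodic with period 25.
So b_{990} = b_{1 + ((990-1) mod 25)} = b_{15} = 3.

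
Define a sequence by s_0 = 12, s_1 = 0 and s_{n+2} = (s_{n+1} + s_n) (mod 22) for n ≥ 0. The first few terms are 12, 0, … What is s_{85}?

Listing terms: s_0 = 12,  s_1 = 0,  s_2 = 12,  s_3 = 12,  s_4 = 2,  s_5 = 14,  s_6 = 16,  s_7 = 8,  s_8 = 2,  s_9 = 10,  s_{10} = 12,  s_{11} = 0.
The sequence repeats with period 10.
(85 - 0) mod 10 = 5, so s_{85} = s_5 = 14.

14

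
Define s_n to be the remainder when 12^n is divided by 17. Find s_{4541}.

Computing terms: s_0 = 1,  s_1 = 12,  s_2 = 8,  s_3 = 11,  s_4 = 13,  s_5 = 3,  s_6 = 2,  s_7 = 7,  s_8 = 16,  s_9 = 5,  s_{10} = 9,  s_{11} = 6,  s_{12} = 4,  s_{13} = 14,  s_{14} = 15,  s_{15} = 10,  s_{16} = 1.
The sequence repeats with period 16.
(4541 - 0) mod 16 = 13, so s_{4541} = s_{13} = 14.

14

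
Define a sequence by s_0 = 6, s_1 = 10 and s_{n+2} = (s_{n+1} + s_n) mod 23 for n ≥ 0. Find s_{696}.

s_0 = 6, s_1 = 10, s_2 = 16, s_3 = 3, s_4 = 19, s_5 = 22, s_6 = 18, s_7 = 17, s_8 = 12, s_9 = 6, s_{10} = 18, s_{11} = 1, s_{12} = 19, s_{13} = 20, s_{14} = 16, s_{15} = 13, s_{16} = 6, s_{17} = 19, s_{18} = 2, s_{19} = 21, s_{20} = 0, s_{21} = 21, s_{22} = 21, s_{23} = 19, s_{24} = 17, s_{25} = 13, s_{26} = 7, s_{27} = 20, s_{28} = 4, s_{29} = 1, s_{30} = 5, s_{31} = 6, s_{32} = 11, s_{33} = 17, s_{34} = 5, s_{35} = 22, s_{36} = 4, s_{37} = 3, s_{38} = 7, s_{39} = 10, s_{40} = 17, s_{41} = 4, s_{42} = 21, s_{43} = 2, s_{44} = 0, s_{45} = 2, s_{46} = 2, s_{47} = 4, s_{48} = 6, s_{49} = 10.
The sequence repeats with period 48.
So s_{696} = s_{0 + ((696-0) mod 48)} = s_{24} = 17.

17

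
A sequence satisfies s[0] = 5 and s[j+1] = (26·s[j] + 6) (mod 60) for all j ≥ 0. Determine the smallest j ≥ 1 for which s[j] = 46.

Computing terms: s[0] = 5; s[1] = 16; s[2] = 2; s[3] = 58; s[4] = 14; s[5] = 10; s[6] = 26; s[7] = 22; s[8] = 38; s[9] = 34; s[10] = 50; s[11] = 46; s[12] = 2.
Since s[12] = s[2] = 2, the sequence is eventually periodic: after a pre-period of length 2 it cycles with period 10.
The value 46 first appears (with j ≥ 1) at s[11].

11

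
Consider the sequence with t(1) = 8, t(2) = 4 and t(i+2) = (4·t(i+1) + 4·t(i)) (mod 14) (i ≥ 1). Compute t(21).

6

Computing terms: t(1) = 8; t(2) = 4; t(3) = 6; t(4) = 12; t(5) = 2; t(6) = 0; t(7) = 8; t(8) = 4.
Since (t(7), t(8)) = (t(1), t(2)) = (8, 4) (two consecutive terms determine the rest), the sequence is periodic with period 6.
So t(21) = t(1 + ((21-1) mod 6)) = t(3) = 6.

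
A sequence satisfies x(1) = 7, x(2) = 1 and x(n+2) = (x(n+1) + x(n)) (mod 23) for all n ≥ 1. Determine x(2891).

Listing terms: x(1) = 7,  x(2) = 1,  x(3) = 8,  x(4) = 9,  x(5) = 17,  x(6) = 3,  x(7) = 20,  x(8) = 0,  x(9) = 20,  x(10) = 20,  x(11) = 17,  x(12) = 14,  x(13) = 8,  x(14) = 22,  x(15) = 7,  x(16) = 6,  x(17) = 13,  x(18) = 19,  x(19) = 9,  x(20) = 5,  x(21) = 14,  x(22) = 19,  x(23) = 10,  x(24) = 6,  x(25) = 16,  x(26) = 22,  x(27) = 15,  x(28) = 14,  x(29) = 6,  x(30) = 20,  x(31) = 3,  x(32) = 0,  x(33) = 3,  x(34) = 3,  x(35) = 6,  x(36) = 9,  x(37) = 15,  x(38) = 1,  x(39) = 16,  x(40) = 17,  x(41) = 10,  x(42) = 4,  x(43) = 14,  x(44) = 18,  x(45) = 9,  x(46) = 4,  x(47) = 13,  x(48) = 17,  x(49) = 7,  x(50) = 1.
Since (x(49), x(50)) = (x(1), x(2)) = (7, 1) (two consecutive terms determine the rest), the sequence is periodic with period 48.
(2891 - 1) mod 48 = 10, so x(2891) = x(11) = 17.

17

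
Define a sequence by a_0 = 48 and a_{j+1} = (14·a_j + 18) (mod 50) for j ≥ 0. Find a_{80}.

a_0 = 48; a_1 = 40; a_2 = 28; a_3 = 10; a_4 = 8; a_5 = 30; a_6 = 38; a_7 = 0; a_8 = 18; a_9 = 20; a_{10} = 48.
The sequence repeats with period 10.
So a_{80} = a_{0 + ((80-0) mod 10)} = a_0 = 48.

48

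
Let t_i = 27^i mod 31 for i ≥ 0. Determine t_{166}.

4

Computing terms: t_0 = 1; t_1 = 27; t_2 = 16; t_3 = 29; t_4 = 8; t_5 = 30; t_6 = 4; t_7 = 15; t_8 = 2; t_9 = 23; t_{10} = 1.
Since t_{10} = t_0 = 1, the sequence is periodic with period 10.
So t_{166} = t_{0 + ((166-0) mod 10)} = t_6 = 4.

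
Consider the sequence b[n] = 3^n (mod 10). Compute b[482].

9

b[0] = 1, b[1] = 3, b[2] = 9, b[3] = 7, b[4] = 1.
Since b[4] = b[0] = 1, the sequence is periodic with period 4.
(482 - 0) mod 4 = 2, so b[482] = b[2] = 9.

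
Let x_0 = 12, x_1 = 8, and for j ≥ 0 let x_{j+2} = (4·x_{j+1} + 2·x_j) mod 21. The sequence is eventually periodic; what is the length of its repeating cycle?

48

Computing terms: x_0 = 12; x_1 = 8; x_2 = 14; x_3 = 9; x_4 = 1; x_5 = 1; x_6 = 6; x_7 = 5; x_8 = 11; x_9 = 12; x_{10} = 7; x_{11} = 10; x_{12} = 12; x_{13} = 5; x_{14} = 2; x_{15} = 18; x_{16} = 13; x_{17} = 4; x_{18} = 0; x_{19} = 8; x_{20} = 11; x_{21} = 18; x_{22} = 10; x_{23} = 13; x_{24} = 9; x_{25} = 20; x_{26} = 14; x_{27} = 12; x_{28} = 13; x_{29} = 13; x_{30} = 15; x_{31} = 2; x_{32} = 17; x_{33} = 9; x_{34} = 7; x_{35} = 4; x_{36} = 9; x_{37} = 2; x_{38} = 5; x_{39} = 3; x_{40} = 1; x_{41} = 10; x_{42} = 0; x_{43} = 20; x_{44} = 17; x_{45} = 3; x_{46} = 4; x_{47} = 1; x_{48} = 12; x_{49} = 8.
Since (x_{48}, x_{49}) = (x_0, x_1) = (12, 8) (two consecutive terms determine the rest), the sequence is periodic with period 48.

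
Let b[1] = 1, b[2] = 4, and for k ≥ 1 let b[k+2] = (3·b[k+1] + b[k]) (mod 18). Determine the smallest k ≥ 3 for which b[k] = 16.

b[1] = 1,  b[2] = 4,  b[3] = 13,  b[4] = 7,  b[5] = 16,  b[6] = 1,  b[7] = 1,  b[8] = 4.
Since (b[7], b[8]) = (b[1], b[2]) = (1, 4) (two consecutive terms determine the rest), the sequence is periodic with period 6.
The value 16 first appears (with k ≥ 3) at b[5].

5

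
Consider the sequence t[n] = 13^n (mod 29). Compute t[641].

t[0] = 1,  t[1] = 13,  t[2] = 24,  t[3] = 22,  t[4] = 25,  t[5] = 6,  t[6] = 20,  t[7] = 28,  t[8] = 16,  t[9] = 5,  t[10] = 7,  t[11] = 4,  t[12] = 23,  t[13] = 9,  t[14] = 1.
The sequence repeats with period 14.
So t[641] = t[0 + ((641-0) mod 14)] = t[11] = 4.

4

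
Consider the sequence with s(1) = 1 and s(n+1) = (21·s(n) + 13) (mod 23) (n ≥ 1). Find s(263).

We have s(1) = 1; s(2) = 11; s(3) = 14; s(4) = 8; s(5) = 20; s(6) = 19; s(7) = 21; s(8) = 17; s(9) = 2; s(10) = 9; s(11) = 18; s(12) = 0; s(13) = 13; s(14) = 10; s(15) = 16; s(16) = 4; s(17) = 5; s(18) = 3; s(19) = 7; s(20) = 22; s(21) = 15; s(22) = 6; s(23) = 1.
The sequence repeats with period 22.
(263 - 1) mod 22 = 20, so s(263) = s(21) = 15.

15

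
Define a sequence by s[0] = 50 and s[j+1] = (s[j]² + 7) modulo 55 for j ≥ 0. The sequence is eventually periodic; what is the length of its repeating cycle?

6

s[0] = 50,  s[1] = 32,  s[2] = 41,  s[3] = 38,  s[4] = 21,  s[5] = 8,  s[6] = 16,  s[7] = 43,  s[8] = 41.
Since s[8] = s[2] = 41, the sequence is eventually periodic: after a pre-period of length 2 it cycles with period 6.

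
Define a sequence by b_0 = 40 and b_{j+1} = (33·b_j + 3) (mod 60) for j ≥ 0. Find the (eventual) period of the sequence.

4

Listing terms: b_0 = 40,  b_1 = 3,  b_2 = 42,  b_3 = 9,  b_4 = 0,  b_5 = 3.
Since b_5 = b_1 = 3, the sequence is eventually periodic: after a pre-period of length 1 it cycles with period 4.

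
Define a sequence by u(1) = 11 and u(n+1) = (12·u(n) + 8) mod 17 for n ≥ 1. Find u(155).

9

Computing terms: u(1) = 11,  u(2) = 4,  u(3) = 5,  u(4) = 0,  u(5) = 8,  u(6) = 2,  u(7) = 15,  u(8) = 1,  u(9) = 3,  u(10) = 10,  u(11) = 9,  u(12) = 14,  u(13) = 6,  u(14) = 12,  u(15) = 16,  u(16) = 13,  u(17) = 11.
Since u(17) = u(1) = 11, the sequence is periodic with period 16.
(155 - 1) mod 16 = 10, so u(155) = u(11) = 9.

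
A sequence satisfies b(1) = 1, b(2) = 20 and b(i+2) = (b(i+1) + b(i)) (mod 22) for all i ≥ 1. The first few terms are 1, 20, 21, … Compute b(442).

Listing terms: b(1) = 1,  b(2) = 20,  b(3) = 21,  b(4) = 19,  b(5) = 18,  b(6) = 15,  b(7) = 11,  b(8) = 4,  b(9) = 15,  b(10) = 19,  b(11) = 12,  b(12) = 9,  b(13) = 21,  b(14) = 8,  b(15) = 7,  b(16) = 15,  b(17) = 0,  b(18) = 15,  b(19) = 15,  b(20) = 8,  b(21) = 1,  b(22) = 9,  b(23) = 10,  b(24) = 19,  b(25) = 7,  b(26) = 4,  b(27) = 11,  b(28) = 15,  b(29) = 4,  b(30) = 19,  b(31) = 1,  b(32) = 20.
The sequence repeats with period 30.
So b(442) = b(1 + ((442-1) mod 30)) = b(22) = 9.

9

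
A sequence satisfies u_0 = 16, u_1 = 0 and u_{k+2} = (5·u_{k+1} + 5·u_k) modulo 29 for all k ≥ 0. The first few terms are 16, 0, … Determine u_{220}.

Listing terms: u_0 = 16,  u_1 = 0,  u_2 = 22,  u_3 = 23,  u_4 = 22,  u_5 = 22,  u_6 = 17,  u_7 = 21,  u_8 = 16,  u_9 = 11,  u_{10} = 19,  u_{11} = 5,  u_{12} = 4,  u_{13} = 16,  u_{14} = 13,  u_{15} = 0,  u_{16} = 7,  u_{17} = 6,  u_{18} = 7,  u_{19} = 7,  u_{20} = 12,  u_{21} = 8,  u_{22} = 13,  u_{23} = 18,  u_{24} = 10,  u_{25} = 24,  u_{26} = 25,  u_{27} = 13,  u_{28} = 16,  u_{29} = 0.
Since (u_{28}, u_{29}) = (u_0, u_1) = (16, 0) (two consecutive terms determine the rest), the sequence is periodic with period 28.
So u_{220} = u_{0 + ((220-0) mod 28)} = u_{24} = 10.

10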